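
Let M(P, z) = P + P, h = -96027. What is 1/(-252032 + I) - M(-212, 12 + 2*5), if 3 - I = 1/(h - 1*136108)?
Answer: 24806014579401/58504751914 ≈ 424.00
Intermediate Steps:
I = 696406/232135 (I = 3 - 1/(-96027 - 1*136108) = 3 - 1/(-96027 - 136108) = 3 - 1/(-232135) = 3 - 1*(-1/232135) = 3 + 1/232135 = 696406/232135 ≈ 3.0000)
M(P, z) = 2*P
1/(-252032 + I) - M(-212, 12 + 2*5) = 1/(-252032 + 696406/232135) - 2*(-212) = 1/(-58504751914/232135) - 1*(-424) = -232135/58504751914 + 424 = 24806014579401/58504751914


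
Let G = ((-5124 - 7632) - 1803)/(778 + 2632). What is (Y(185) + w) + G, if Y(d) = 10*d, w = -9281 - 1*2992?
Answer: -35556989/3410 ≈ -10427.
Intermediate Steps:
w = -12273 (w = -9281 - 2992 = -12273)
G = -14559/3410 (G = (-12756 - 1803)/3410 = -14559*1/3410 = -14559/3410 ≈ -4.2695)
(Y(185) + w) + G = (10*185 - 12273) - 14559/3410 = (1850 - 12273) - 14559/3410 = -10423 - 14559/3410 = -35556989/3410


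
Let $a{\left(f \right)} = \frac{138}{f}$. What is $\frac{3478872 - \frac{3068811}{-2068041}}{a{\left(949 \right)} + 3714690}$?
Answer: $\frac{758615099515143}{810038090593652} \approx 0.93652$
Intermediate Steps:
$\frac{3478872 - \frac{3068811}{-2068041}}{a{\left(949 \right)} + 3714690} = \frac{3478872 - \frac{3068811}{-2068041}}{\frac{138}{949} + 3714690} = \frac{3478872 - - \frac{1022937}{689347}}{138 \cdot \frac{1}{949} + 3714690} = \frac{3478872 + \frac{1022937}{689347}}{\frac{138}{949} + 3714690} = \frac{2398150999521}{689347 \cdot \frac{3525240948}{949}} = \frac{2398150999521}{689347} \cdot \frac{949}{3525240948} = \frac{758615099515143}{810038090593652}$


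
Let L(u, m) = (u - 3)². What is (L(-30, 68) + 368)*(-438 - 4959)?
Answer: -7863429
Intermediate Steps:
L(u, m) = (-3 + u)²
(L(-30, 68) + 368)*(-438 - 4959) = ((-3 - 30)² + 368)*(-438 - 4959) = ((-33)² + 368)*(-5397) = (1089 + 368)*(-5397) = 1457*(-5397) = -7863429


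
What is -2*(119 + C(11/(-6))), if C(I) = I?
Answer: -703/3 ≈ -234.33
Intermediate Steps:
-2*(119 + C(11/(-6))) = -2*(119 + 11/(-6)) = -2*(119 + 11*(-1/6)) = -2*(119 - 11/6) = -2*703/6 = -703/3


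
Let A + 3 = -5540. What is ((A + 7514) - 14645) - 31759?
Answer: -44433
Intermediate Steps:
A = -5543 (A = -3 - 5540 = -5543)
((A + 7514) - 14645) - 31759 = ((-5543 + 7514) - 14645) - 31759 = (1971 - 14645) - 31759 = -12674 - 31759 = -44433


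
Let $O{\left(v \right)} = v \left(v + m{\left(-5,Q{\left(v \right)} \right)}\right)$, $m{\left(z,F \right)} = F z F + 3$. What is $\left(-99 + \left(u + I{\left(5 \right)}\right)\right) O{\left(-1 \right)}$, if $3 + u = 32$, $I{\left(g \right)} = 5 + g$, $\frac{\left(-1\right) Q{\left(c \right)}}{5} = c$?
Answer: $-7380$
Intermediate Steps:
$Q{\left(c \right)} = - 5 c$
$u = 29$ ($u = -3 + 32 = 29$)
$m{\left(z,F \right)} = 3 + z F^{2}$ ($m{\left(z,F \right)} = z F^{2} + 3 = 3 + z F^{2}$)
$O{\left(v \right)} = v \left(3 + v - 125 v^{2}\right)$ ($O{\left(v \right)} = v \left(v - \left(-3 + 5 \left(- 5 v\right)^{2}\right)\right) = v \left(v - \left(-3 + 5 \cdot 25 v^{2}\right)\right) = v \left(v - \left(-3 + 125 v^{2}\right)\right) = v \left(3 + v - 125 v^{2}\right)$)
$\left(-99 + \left(u + I{\left(5 \right)}\right)\right) O{\left(-1 \right)} = \left(-99 + \left(29 + \left(5 + 5\right)\right)\right) \left(- (3 - 1 - 125 \left(-1\right)^{2})\right) = \left(-99 + \left(29 + 10\right)\right) \left(- (3 - 1 - 125)\right) = \left(-99 + 39\right) \left(- (3 - 1 - 125)\right) = - 60 \left(\left(-1\right) \left(-123\right)\right) = \left(-60\right) 123 = -7380$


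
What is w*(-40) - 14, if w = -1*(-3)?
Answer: -134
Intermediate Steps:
w = 3
w*(-40) - 14 = 3*(-40) - 14 = -120 - 14 = -134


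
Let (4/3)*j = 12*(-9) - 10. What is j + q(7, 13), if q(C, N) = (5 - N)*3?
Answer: -225/2 ≈ -112.50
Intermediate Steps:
q(C, N) = 15 - 3*N
j = -177/2 (j = 3*(12*(-9) - 10)/4 = 3*(-108 - 10)/4 = (¾)*(-118) = -177/2 ≈ -88.500)
j + q(7, 13) = -177/2 + (15 - 3*13) = -177/2 + (15 - 39) = -177/2 - 24 = -225/2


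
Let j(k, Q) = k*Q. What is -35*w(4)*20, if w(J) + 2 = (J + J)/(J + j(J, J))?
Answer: 1120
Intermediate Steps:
j(k, Q) = Q*k
w(J) = -2 + 2*J/(J + J²) (w(J) = -2 + (J + J)/(J + J*J) = -2 + (2*J)/(J + J²) = -2 + 2*J/(J + J²))
-35*w(4)*20 = -(-70)*4/(1 + 4)*20 = -(-70)*4/5*20 = -35*(-8/5)*20 = 56*20 = 1120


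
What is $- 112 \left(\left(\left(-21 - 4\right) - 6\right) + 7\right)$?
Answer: $2688$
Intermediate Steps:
$- 112 \left(\left(\left(-21 - 4\right) - 6\right) + 7\right) = - 112 \left(\left(-25 - 6\right) + 7\right) = - 112 \left(-31 + 7\right) = \left(-112\right) \left(-24\right) = 2688$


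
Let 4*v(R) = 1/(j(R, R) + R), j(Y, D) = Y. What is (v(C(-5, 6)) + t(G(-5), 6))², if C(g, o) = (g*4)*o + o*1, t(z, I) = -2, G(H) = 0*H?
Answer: 3330625/831744 ≈ 4.0044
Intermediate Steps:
G(H) = 0
C(g, o) = o + 4*g*o (C(g, o) = (4*g)*o + o = 4*g*o + o = o + 4*g*o)
v(R) = 1/(8*R) (v(R) = 1/(4*(R + R)) = 1/(4*((2*R))) = (1/(2*R))/4 = 1/(8*R))
(v(C(-5, 6)) + t(G(-5), 6))² = (1/(8*((6*(1 + 4*(-5))))) - 2)² = (1/(8*((6*(1 - 20)))) - 2)² = (1/(8*((6*(-19)))) - 2)² = ((⅛)/(-114) - 2)² = ((⅛)*(-1/114) - 2)² = (-1/912 - 2)² = (-1825/912)² = 3330625/831744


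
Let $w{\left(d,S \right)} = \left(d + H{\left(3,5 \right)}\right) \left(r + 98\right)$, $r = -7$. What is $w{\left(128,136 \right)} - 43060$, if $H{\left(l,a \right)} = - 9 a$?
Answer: $-35507$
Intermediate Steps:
$w{\left(d,S \right)} = -4095 + 91 d$ ($w{\left(d,S \right)} = \left(d - 45\right) \left(-7 + 98\right) = \left(d - 45\right) 91 = \left(-45 + d\right) 91 = -4095 + 91 d$)
$w{\left(128,136 \right)} - 43060 = \left(-4095 + 91 \cdot 128\right) - 43060 = \left(-4095 + 11648\right) - 43060 = 7553 - 43060 = -35507$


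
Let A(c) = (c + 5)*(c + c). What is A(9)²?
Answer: 63504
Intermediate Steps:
A(c) = 2*c*(5 + c) (A(c) = (5 + c)*(2*c) = 2*c*(5 + c))
A(9)² = (2*9*(5 + 9))² = (2*9*14)² = 252² = 63504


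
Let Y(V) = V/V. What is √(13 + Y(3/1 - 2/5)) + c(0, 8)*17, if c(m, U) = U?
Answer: 136 + √14 ≈ 139.74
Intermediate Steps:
Y(V) = 1
√(13 + Y(3/1 - 2/5)) + c(0, 8)*17 = √(13 + 1) + 8*17 = √14 + 136 = 136 + √14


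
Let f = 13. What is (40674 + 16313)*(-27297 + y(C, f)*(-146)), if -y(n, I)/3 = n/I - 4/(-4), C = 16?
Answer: -19498614933/13 ≈ -1.4999e+9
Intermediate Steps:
y(n, I) = -3 - 3*n/I (y(n, I) = -3*(n/I - 4/(-4)) = -3*(n/I - 4*(-¼)) = -3*(n/I + 1) = -3*(1 + n/I) = -3 - 3*n/I)
(40674 + 16313)*(-27297 + y(C, f)*(-146)) = (40674 + 16313)*(-27297 + (-3 - 3*16/13)*(-146)) = 56987*(-27297 + (-3 - 3*16*1/13)*(-146)) = 56987*(-27297 + (-3 - 48/13)*(-146)) = 56987*(-27297 - 87/13*(-146)) = 56987*(-27297 + 12702/13) = 56987*(-342159/13) = -19498614933/13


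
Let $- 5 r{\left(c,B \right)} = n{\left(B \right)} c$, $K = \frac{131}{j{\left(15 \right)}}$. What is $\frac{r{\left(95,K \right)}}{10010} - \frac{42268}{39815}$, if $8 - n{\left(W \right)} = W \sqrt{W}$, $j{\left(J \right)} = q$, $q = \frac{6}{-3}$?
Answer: $- \frac{42915456}{39854815} - \frac{2489 i \sqrt{262}}{40040} \approx -1.0768 - 1.0062 i$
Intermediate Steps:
$q = -2$ ($q = 6 \left(- \frac{1}{3}\right) = -2$)
$j{\left(J \right)} = -2$
$K = - \frac{131}{2}$ ($K = \frac{131}{-2} = 131 \left(- \frac{1}{2}\right) = - \frac{131}{2} \approx -65.5$)
$n{\left(W \right)} = 8 - W^{\frac{3}{2}}$ ($n{\left(W \right)} = 8 - W \sqrt{W} = 8 - W^{\frac{3}{2}}$)
$r{\left(c,B \right)} = - \frac{c \left(8 - B^{\frac{3}{2}}\right)}{5}$ ($r{\left(c,B \right)} = - \frac{\left(8 - B^{\frac{3}{2}}\right) c}{5} = - \frac{c \left(8 - B^{\frac{3}{2}}\right)}{5}$)
$\frac{r{\left(95,K \right)}}{10010} - \frac{42268}{39815} = \frac{\frac{1}{5} \cdot 95 \left(-8 + \left(- \frac{131}{2}\right)^{\frac{3}{2}}\right)}{10010} - \frac{42268}{39815} = \frac{1}{5} \cdot 95 \left(-8 - \frac{131 i \sqrt{262}}{4}\right) \frac{1}{10010} - \frac{42268}{39815} = \left(-152 - \frac{2489 i \sqrt{262}}{4}\right) \frac{1}{10010} - \frac{42268}{39815} = \left(- \frac{76}{5005} - \frac{2489 i \sqrt{262}}{40040}\right) - \frac{42268}{39815} = - \frac{42915456}{39854815} - \frac{2489 i \sqrt{262}}{40040}$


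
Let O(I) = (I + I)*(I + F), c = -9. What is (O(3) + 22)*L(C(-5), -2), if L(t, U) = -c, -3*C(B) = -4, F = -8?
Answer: -72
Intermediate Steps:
C(B) = 4/3 (C(B) = -⅓*(-4) = 4/3)
L(t, U) = 9 (L(t, U) = -1*(-9) = 9)
O(I) = 2*I*(-8 + I) (O(I) = (I + I)*(I - 8) = (2*I)*(-8 + I) = 2*I*(-8 + I))
(O(3) + 22)*L(C(-5), -2) = (2*3*(-8 + 3) + 22)*9 = (2*3*(-5) + 22)*9 = (-30 + 22)*9 = -8*9 = -72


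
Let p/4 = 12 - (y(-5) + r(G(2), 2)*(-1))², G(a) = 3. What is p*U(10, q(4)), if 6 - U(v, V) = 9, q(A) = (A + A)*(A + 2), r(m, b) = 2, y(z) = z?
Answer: 444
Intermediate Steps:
q(A) = 2*A*(2 + A) (q(A) = (2*A)*(2 + A) = 2*A*(2 + A))
U(v, V) = -3 (U(v, V) = 6 - 1*9 = 6 - 9 = -3)
p = -148 (p = 4*(12 - (-5 + 2*(-1))²) = 4*(12 - (-5 - 2)²) = 4*(12 - 1*(-7)²) = 4*(12 - 1*49) = 4*(12 - 49) = 4*(-37) = -148)
p*U(10, q(4)) = -148*(-3) = 444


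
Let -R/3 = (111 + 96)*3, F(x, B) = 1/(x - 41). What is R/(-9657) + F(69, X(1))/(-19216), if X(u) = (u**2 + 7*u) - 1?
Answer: 111374863/577325504 ≈ 0.19292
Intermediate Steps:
X(u) = -1 + u**2 + 7*u
F(x, B) = 1/(-41 + x)
R = -1863 (R = -3*(111 + 96)*3 = -621*3 = -3*621 = -1863)
R/(-9657) + F(69, X(1))/(-19216) = -1863/(-9657) + 1/((-41 + 69)*(-19216)) = -1863*(-1/9657) - 1/19216/28 = 207/1073 + (1/28)*(-1/19216) = 207/1073 - 1/538048 = 111374863/577325504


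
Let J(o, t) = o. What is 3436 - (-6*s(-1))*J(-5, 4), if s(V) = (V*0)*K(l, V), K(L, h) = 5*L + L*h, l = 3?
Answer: 3436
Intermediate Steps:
s(V) = 0 (s(V) = (V*0)*(3*(5 + V)) = 0*(15 + 3*V) = 0)
3436 - (-6*s(-1))*J(-5, 4) = 3436 - (-6*0)*(-5) = 3436 - 0*(-5) = 3436 - 1*0 = 3436 + 0 = 3436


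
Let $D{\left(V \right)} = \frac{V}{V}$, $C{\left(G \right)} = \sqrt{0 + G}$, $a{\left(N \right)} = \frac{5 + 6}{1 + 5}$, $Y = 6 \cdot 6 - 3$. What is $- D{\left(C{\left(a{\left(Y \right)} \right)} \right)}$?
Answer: $-1$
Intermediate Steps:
$Y = 33$ ($Y = 36 - 3 = 33$)
$a{\left(N \right)} = \frac{11}{6}$
$C{\left(G \right)} = \sqrt{G}$
$D{\left(V \right)} = 1$
$- D{\left(C{\left(a{\left(Y \right)} \right)} \right)} = \left(-1\right) 1 = -1$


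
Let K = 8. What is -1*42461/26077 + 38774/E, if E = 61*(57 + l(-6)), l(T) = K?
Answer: 842751733/103395305 ≈ 8.1508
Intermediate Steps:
l(T) = 8
E = 3965 (E = 61*(57 + 8) = 61*65 = 3965)
-1*42461/26077 + 38774/E = -1*42461/26077 + 38774/3965 = -42461*1/26077 + 38774*(1/3965) = -42461/26077 + 38774/3965 = 842751733/103395305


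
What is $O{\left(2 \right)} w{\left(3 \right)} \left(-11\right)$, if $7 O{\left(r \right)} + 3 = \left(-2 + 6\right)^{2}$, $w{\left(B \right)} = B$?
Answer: $- \frac{429}{7} \approx -61.286$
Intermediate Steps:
$O{\left(r \right)} = \frac{13}{7}$ ($O{\left(r \right)} = - \frac{3}{7} + \frac{\left(-2 + 6\right)^{2}}{7} = - \frac{3}{7} + \frac{4^{2}}{7} = - \frac{3}{7} + \frac{1}{7} \cdot 16 = - \frac{3}{7} + \frac{16}{7} = \frac{13}{7}$)
$O{\left(2 \right)} w{\left(3 \right)} \left(-11\right) = \frac{13}{7} \cdot 3 \left(-11\right) = \frac{39}{7} \left(-11\right) = - \frac{429}{7}$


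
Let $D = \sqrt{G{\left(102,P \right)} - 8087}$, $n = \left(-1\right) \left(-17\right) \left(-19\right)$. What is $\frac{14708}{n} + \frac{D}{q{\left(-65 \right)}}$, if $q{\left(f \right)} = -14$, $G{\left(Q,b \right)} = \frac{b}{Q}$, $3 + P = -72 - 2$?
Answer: $- \frac{14708}{323} - \frac{i \sqrt{84145002}}{1428} \approx -45.536 - 6.4237 i$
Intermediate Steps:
$P = -77$ ($P = -3 - 74 = -77$)
$n = -323$ ($n = 17 \left(-19\right) = -323$)
$D = \frac{i \sqrt{84145002}}{102}$ ($D = \sqrt{- \frac{77}{102} - 8087} = \sqrt{- \frac{824951}{102}} = \frac{i \sqrt{84145002}}{102} \approx 89.932 i$)
$\frac{14708}{n} + \frac{D}{q{\left(-65 \right)}} = \frac{14708}{-323} + \frac{\frac{1}{102} i \sqrt{84145002}}{-14} = 14708 \left(- \frac{1}{323}\right) + \frac{i \sqrt{84145002}}{102} \left(- \frac{1}{14}\right) = - \frac{14708}{323} - \frac{i \sqrt{84145002}}{1428}$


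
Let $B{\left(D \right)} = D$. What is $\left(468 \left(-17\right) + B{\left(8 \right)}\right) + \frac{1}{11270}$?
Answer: $- \frac{89573959}{11270} \approx -7948.0$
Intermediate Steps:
$\left(468 \left(-17\right) + B{\left(8 \right)}\right) + \frac{1}{11270} = \left(468 \left(-17\right) + 8\right) + \frac{1}{11270} = \left(-7956 + 8\right) + \frac{1}{11270} = -7948 + \frac{1}{11270} = - \frac{89573959}{11270}$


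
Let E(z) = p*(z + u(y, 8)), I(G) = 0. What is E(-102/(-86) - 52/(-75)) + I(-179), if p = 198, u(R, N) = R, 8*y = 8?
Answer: 612876/1075 ≈ 570.12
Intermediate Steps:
y = 1 (y = (⅛)*8 = 1)
E(z) = 198 + 198*z (E(z) = 198*(z + 1) = 198*(1 + z) = 198 + 198*z)
E(-102/(-86) - 52/(-75)) + I(-179) = (198 + 198*(-102/(-86) - 52/(-75))) + 0 = (198 + 198*(-102*(-1/86) - 52*(-1/75))) + 0 = (198 + 198*(51/43 + 52/75)) + 0 = (198 + 198*(6061/3225)) + 0 = (198 + 400026/1075) + 0 = 612876/1075 + 0 = 612876/1075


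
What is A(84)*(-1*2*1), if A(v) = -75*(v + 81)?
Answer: 24750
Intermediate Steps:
A(v) = -6075 - 75*v (A(v) = -75*(81 + v) = -6075 - 75*v)
A(84)*(-1*2*1) = (-6075 - 75*84)*(-1*2*1) = (-6075 - 6300)*(-2*1) = -12375*(-2) = 24750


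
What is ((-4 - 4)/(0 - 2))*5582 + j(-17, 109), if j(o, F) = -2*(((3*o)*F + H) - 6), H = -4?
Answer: 33466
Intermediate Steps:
j(o, F) = 20 - 6*F*o (j(o, F) = -2*(((3*o)*F - 4) - 6) = -2*((3*F*o - 4) - 6) = -2*((-4 + 3*F*o) - 6) = -2*(-10 + 3*F*o) = 20 - 6*F*o)
((-4 - 4)/(0 - 2))*5582 + j(-17, 109) = ((-4 - 4)/(0 - 2))*5582 + (20 - 6*109*(-17)) = -8/(-2)*5582 + (20 + 11118) = -8*(-½)*5582 + 11138 = 4*5582 + 11138 = 22328 + 11138 = 33466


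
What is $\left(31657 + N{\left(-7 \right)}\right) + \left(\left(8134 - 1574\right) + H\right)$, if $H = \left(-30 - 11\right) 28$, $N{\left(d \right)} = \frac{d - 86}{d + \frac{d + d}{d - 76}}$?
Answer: $\frac{7008614}{189} \approx 37083.0$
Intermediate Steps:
$N{\left(d \right)} = \frac{-86 + d}{d + \frac{2 d}{-76 + d}}$
$H = -1148$ ($H = \left(-41\right) 28 = -1148$)
$\left(31657 + N{\left(-7 \right)}\right) + \left(\left(8134 - 1574\right) + H\right) = \left(31657 + \frac{6536 + \left(-7\right)^{2} - -1134}{\left(-7\right) \left(-74 - 7\right)}\right) + \left(\left(8134 - 1574\right) - 1148\right) = \left(31657 - \frac{6536 + 49 + 1134}{7 \left(-81\right)}\right) + \left(6560 - 1148\right) = \left(31657 - \left(- \frac{1}{567}\right) 7719\right) + 5412 = \left(31657 + \frac{2573}{189}\right) + 5412 = \frac{5985746}{189} + 5412 = \frac{7008614}{189}$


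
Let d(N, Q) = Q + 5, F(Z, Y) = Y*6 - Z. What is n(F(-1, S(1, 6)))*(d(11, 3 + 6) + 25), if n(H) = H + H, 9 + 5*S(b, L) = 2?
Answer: -2886/5 ≈ -577.20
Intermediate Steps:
S(b, L) = -7/5 (S(b, L) = -9/5 + (⅕)*2 = -9/5 + ⅖ = -7/5)
F(Z, Y) = -Z + 6*Y (F(Z, Y) = 6*Y - Z = -Z + 6*Y)
d(N, Q) = 5 + Q
n(H) = 2*H
n(F(-1, S(1, 6)))*(d(11, 3 + 6) + 25) = (2*(-1*(-1) + 6*(-7/5)))*((5 + (3 + 6)) + 25) = (2*(1 - 42/5))*((5 + 9) + 25) = (2*(-37/5))*(14 + 25) = -74/5*39 = -2886/5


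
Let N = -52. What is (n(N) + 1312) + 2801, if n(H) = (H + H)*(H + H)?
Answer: 14929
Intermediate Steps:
n(H) = 4*H² (n(H) = (2*H)*(2*H) = 4*H²)
(n(N) + 1312) + 2801 = (4*(-52)² + 1312) + 2801 = (4*2704 + 1312) + 2801 = (10816 + 1312) + 2801 = 12128 + 2801 = 14929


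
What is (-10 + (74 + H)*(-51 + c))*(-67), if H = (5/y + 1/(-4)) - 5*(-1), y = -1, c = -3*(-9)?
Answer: 119260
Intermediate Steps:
c = 27
H = -¼ (H = (5/(-1) + 1/(-4)) - 5*(-1) = (5*(-1) + 1*(-¼)) + 5 = (-5 - ¼) + 5 = -21/4 + 5 = -¼ ≈ -0.25000)
(-10 + (74 + H)*(-51 + c))*(-67) = (-10 + (74 - ¼)*(-51 + 27))*(-67) = (-10 + (295/4)*(-24))*(-67) = (-10 - 1770)*(-67) = -1780*(-67) = 119260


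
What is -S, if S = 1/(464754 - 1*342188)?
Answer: -1/122566 ≈ -8.1589e-6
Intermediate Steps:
S = 1/122566 (S = 1/(464754 - 342188) = 1/122566 ≈ 8.1589e-6)
-S = -1*1/122566 = -1/122566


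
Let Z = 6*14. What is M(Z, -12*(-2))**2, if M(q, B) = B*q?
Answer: 4064256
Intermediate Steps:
Z = 84
M(Z, -12*(-2))**2 = (-12*(-2)*84)**2 = (24*84)**2 = 2016**2 = 4064256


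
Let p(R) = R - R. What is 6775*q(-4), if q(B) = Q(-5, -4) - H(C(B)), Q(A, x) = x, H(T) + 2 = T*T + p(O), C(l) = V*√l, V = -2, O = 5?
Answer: 94850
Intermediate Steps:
p(R) = 0
C(l) = -2*√l
H(T) = -2 + T² (H(T) = -2 + (T*T + 0) = -2 + (T² + 0) = -2 + T²)
q(B) = -2 - 4*B (q(B) = -4 - (-2 + (-2*√B)²) = -4 - (-2 + 4*B) = -4 + (2 - 4*B) = -2 - 4*B)
6775*q(-4) = 6775*(-2 - 4*(-4)) = 6775*(-2 + 16) = 6775*14 = 94850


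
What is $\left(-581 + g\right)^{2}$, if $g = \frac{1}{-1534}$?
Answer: $\frac{794335475025}{2353156} \approx 3.3756 \cdot 10^{5}$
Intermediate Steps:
$g = - \frac{1}{1534} \approx -0.00065189$
$\left(-581 + g\right)^{2} = \left(-581 - \frac{1}{1534}\right)^{2} = \left(- \frac{891255}{1534}\right)^{2} = \frac{794335475025}{2353156}$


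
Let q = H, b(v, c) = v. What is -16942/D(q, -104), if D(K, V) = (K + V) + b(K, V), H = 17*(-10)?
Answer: 8471/222 ≈ 38.158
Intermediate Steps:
H = -170
q = -170
D(K, V) = V + 2*K (D(K, V) = (K + V) + K = V + 2*K)
-16942/D(q, -104) = -16942/(-104 + 2*(-170)) = -16942/(-104 - 340) = -16942/(-444) = -16942*(-1/444) = 8471/222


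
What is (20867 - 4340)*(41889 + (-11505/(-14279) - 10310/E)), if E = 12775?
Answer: 3608150666835702/5211835 ≈ 6.9230e+8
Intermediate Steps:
(20867 - 4340)*(41889 + (-11505/(-14279) - 10310/E)) = (20867 - 4340)*(41889 + (-11505/(-14279) - 10310/12775)) = 16527*(41889 + (-11505*(-1/14279) - 10310*1/12775)) = 16527*(41889 + (11505/14279 - 2062/2555)) = 16527*(41889 - 48023/36482845) = 16527*(1528229846182/36482845) = 3608150666835702/5211835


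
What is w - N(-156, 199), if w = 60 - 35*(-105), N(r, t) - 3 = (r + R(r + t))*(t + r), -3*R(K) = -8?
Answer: 30976/3 ≈ 10325.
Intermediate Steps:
R(K) = 8/3 (R(K) = -⅓*(-8) = 8/3)
N(r, t) = 3 + (8/3 + r)*(r + t) (N(r, t) = 3 + (r + 8/3)*(t + r) = 3 + (8/3 + r)*(r + t))
w = 3735 (w = 60 + 3675 = 3735)
w - N(-156, 199) = 3735 - (3 + (-156)² + (8/3)*(-156) + (8/3)*199 - 156*199) = 3735 - (3 + 24336 - 416 + 1592/3 - 31044) = 3735 - 1*(-19771/3) = 3735 + 19771/3 = 30976/3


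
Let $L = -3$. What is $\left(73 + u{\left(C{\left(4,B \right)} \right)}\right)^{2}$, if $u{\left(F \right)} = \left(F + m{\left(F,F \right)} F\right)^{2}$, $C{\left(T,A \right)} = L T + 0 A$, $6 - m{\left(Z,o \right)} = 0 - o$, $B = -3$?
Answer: $13490929$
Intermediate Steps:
$m{\left(Z,o \right)} = 6 + o$ ($m{\left(Z,o \right)} = 6 - \left(0 - o\right) = 6 - - o = 6 + o$)
$C{\left(T,A \right)} = - 3 T$ ($C{\left(T,A \right)} = - 3 T + 0 A = - 3 T + 0 = - 3 T$)
$u{\left(F \right)} = \left(F + F \left(6 + F\right)\right)^{2}$ ($u{\left(F \right)} = \left(F + \left(6 + F\right) F\right)^{2} = \left(F + F \left(6 + F\right)\right)^{2}$)
$\left(73 + u{\left(C{\left(4,B \right)} \right)}\right)^{2} = \left(73 + \left(\left(-3\right) 4\right)^{2} \left(7 - 12\right)^{2}\right)^{2} = \left(73 + \left(-12\right)^{2} \left(7 - 12\right)^{2}\right)^{2} = \left(73 + 144 \left(-5\right)^{2}\right)^{2} = \left(73 + 144 \cdot 25\right)^{2} = \left(73 + 3600\right)^{2} = 3673^{2} = 13490929$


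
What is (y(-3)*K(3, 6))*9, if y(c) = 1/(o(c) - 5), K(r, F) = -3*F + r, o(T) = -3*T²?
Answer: 135/32 ≈ 4.2188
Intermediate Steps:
K(r, F) = r - 3*F
y(c) = 1/(-5 - 3*c²) (y(c) = 1/(-3*c² - 5) = 1/(-5 - 3*c²))
(y(-3)*K(3, 6))*9 = ((-1/(5 + 3*(-3)²))*(3 - 3*6))*9 = ((-1/(5 + 3*9))*(3 - 18))*9 = (-1/(5 + 27)*(-15))*9 = (-1/32*(-15))*9 = (-1*1/32*(-15))*9 = -1/32*(-15)*9 = (15/32)*9 = 135/32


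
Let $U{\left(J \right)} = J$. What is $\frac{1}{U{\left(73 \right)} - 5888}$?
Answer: $- \frac{1}{5815} \approx -0.00017197$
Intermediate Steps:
$\frac{1}{U{\left(73 \right)} - 5888} = \frac{1}{73 - 5888} = \frac{1}{-5815} = - \frac{1}{5815}$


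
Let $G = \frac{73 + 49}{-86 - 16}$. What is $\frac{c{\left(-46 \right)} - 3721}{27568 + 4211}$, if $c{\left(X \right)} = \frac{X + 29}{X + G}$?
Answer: $- \frac{8955580}{76492053} \approx -0.11708$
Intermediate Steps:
$G = - \frac{61}{51}$ ($G = \frac{122}{-102} = 122 \left(- \frac{1}{102}\right) = - \frac{61}{51} \approx -1.1961$)
$c{\left(X \right)} = \frac{29 + X}{- \frac{61}{51} + X}$ ($c{\left(X \right)} = \frac{X + 29}{X - \frac{61}{51}} = \frac{29 + X}{- \frac{61}{51} + X}$)
$\frac{c{\left(-46 \right)} - 3721}{27568 + 4211} = \frac{\frac{51 \left(29 - 46\right)}{-61 + 51 \left(-46\right)} - 3721}{27568 + 4211} = \frac{51 \frac{1}{-61 - 2346} \left(-17\right) - 3721}{31779} = \left(51 \frac{1}{-2407} \left(-17\right) - 3721\right) \frac{1}{31779} = \left(51 \left(- \frac{1}{2407}\right) \left(-17\right) - 3721\right) \frac{1}{31779} = \left(\frac{867}{2407} - 3721\right) \frac{1}{31779} = \left(- \frac{8955580}{2407}\right) \frac{1}{31779} = - \frac{8955580}{76492053}$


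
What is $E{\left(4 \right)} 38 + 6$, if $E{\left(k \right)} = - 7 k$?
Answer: $-1058$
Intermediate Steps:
$E{\left(4 \right)} 38 + 6 = \left(-7\right) 4 \cdot 38 + 6 = \left(-28\right) 38 + 6 = -1064 + 6 = -1058$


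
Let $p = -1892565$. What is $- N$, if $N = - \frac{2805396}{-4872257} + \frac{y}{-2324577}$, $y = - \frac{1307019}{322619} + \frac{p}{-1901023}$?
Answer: $- \frac{1333199550890854614374006}{2315422141678011426319831} \approx -0.57579$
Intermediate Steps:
$y = - \frac{1874095752702}{613306139237}$ ($y = - \frac{1307019}{322619} - \frac{1892565}{-1901023} = \left(-1307019\right) \frac{1}{322619} - - \frac{1892565}{1901023} = - \frac{1307019}{322619} + \frac{1892565}{1901023} = - \frac{1874095752702}{613306139237} \approx -3.0557$)
$N = \frac{1333199550890854614374006}{2315422141678011426319831}$ ($N = - \frac{2805396}{-4872257} - \frac{1874095752702}{613306139237 \left(-2324577\right)} = \left(-2805396\right) \left(- \frac{1}{4872257}\right) - - \frac{624698584234}{475225781743042583} = \frac{2805396}{4872257} + \frac{624698584234}{475225781743042583} = \frac{1333199550890854614374006}{2315422141678011426319831} \approx 0.57579$)
$- N = \left(-1\right) \frac{1333199550890854614374006}{2315422141678011426319831} = - \frac{1333199550890854614374006}{2315422141678011426319831}$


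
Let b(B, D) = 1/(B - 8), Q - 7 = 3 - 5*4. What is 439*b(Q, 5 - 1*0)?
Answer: -439/18 ≈ -24.389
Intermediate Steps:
Q = -10 (Q = 7 + (3 - 5*4) = 7 + (3 - 20) = 7 - 17 = -10)
b(B, D) = 1/(-8 + B)
439*b(Q, 5 - 1*0) = 439/(-8 - 10) = 439/(-18) = 439*(-1/18) = -439/18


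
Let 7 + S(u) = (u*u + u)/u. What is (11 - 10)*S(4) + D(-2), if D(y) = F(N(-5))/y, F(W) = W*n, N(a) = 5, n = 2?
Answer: -7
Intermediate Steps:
F(W) = 2*W (F(W) = W*2 = 2*W)
D(y) = 10/y (D(y) = (2*5)/y = 10/y)
S(u) = -7 + (u + u**2)/u (S(u) = -7 + (u*u + u)/u = -7 + (u**2 + u)/u = -7 + (u + u**2)/u)
(11 - 10)*S(4) + D(-2) = (11 - 10)*(-6 + 4) + 10/(-2) = 1*(-2) + 10*(-1/2) = -2 - 5 = -7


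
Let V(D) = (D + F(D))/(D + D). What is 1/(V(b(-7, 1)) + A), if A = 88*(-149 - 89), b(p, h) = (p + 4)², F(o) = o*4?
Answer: -2/41883 ≈ -4.7752e-5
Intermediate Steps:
F(o) = 4*o
b(p, h) = (4 + p)²
V(D) = 5/2 (V(D) = (D + 4*D)/(D + D) = (5*D)/((2*D)) = (5*D)*(1/(2*D)) = 5/2)
A = -20944 (A = 88*(-238) = -20944)
1/(V(b(-7, 1)) + A) = 1/(5/2 - 20944) = 1/(-41883/2) = -2/41883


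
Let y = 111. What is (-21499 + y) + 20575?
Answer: -813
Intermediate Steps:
(-21499 + y) + 20575 = (-21499 + 111) + 20575 = -21388 + 20575 = -813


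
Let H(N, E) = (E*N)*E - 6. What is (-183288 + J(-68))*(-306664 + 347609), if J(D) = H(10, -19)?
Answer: -7357161380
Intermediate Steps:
H(N, E) = -6 + N*E² (H(N, E) = N*E² - 6 = -6 + N*E²)
J(D) = 3604 (J(D) = -6 + 10*(-19)² = -6 + 10*361 = -6 + 3610 = 3604)
(-183288 + J(-68))*(-306664 + 347609) = (-183288 + 3604)*(-306664 + 347609) = -179684*40945 = -7357161380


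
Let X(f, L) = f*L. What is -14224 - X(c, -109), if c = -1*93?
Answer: -24361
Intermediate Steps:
c = -93
X(f, L) = L*f
-14224 - X(c, -109) = -14224 - (-109)*(-93) = -14224 - 1*10137 = -14224 - 10137 = -24361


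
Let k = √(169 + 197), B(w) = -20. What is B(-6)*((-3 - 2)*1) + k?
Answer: 100 + √366 ≈ 119.13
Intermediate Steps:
k = √366 ≈ 19.131
B(-6)*((-3 - 2)*1) + k = -20*(-3 - 2) + √366 = -(-100) + √366 = -20*(-5) + √366 = 100 + √366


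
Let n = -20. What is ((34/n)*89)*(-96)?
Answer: 72624/5 ≈ 14525.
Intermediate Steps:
((34/n)*89)*(-96) = ((34/(-20))*89)*(-96) = ((34*(-1/20))*89)*(-96) = -17/10*89*(-96) = -1513/10*(-96) = 72624/5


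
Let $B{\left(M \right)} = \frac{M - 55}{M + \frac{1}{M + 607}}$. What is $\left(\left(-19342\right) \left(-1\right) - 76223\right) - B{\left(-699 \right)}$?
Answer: $- \frac{3658029597}{64309} \approx -56882.0$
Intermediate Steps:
$B{\left(M \right)} = \frac{-55 + M}{M + \frac{1}{607 + M}}$
$\left(\left(-19342\right) \left(-1\right) - 76223\right) - B{\left(-699 \right)} = \left(\left(-19342\right) \left(-1\right) - 76223\right) - \frac{-33385 + \left(-699\right)^{2} + 552 \left(-699\right)}{1 + \left(-699\right)^{2} + 607 \left(-699\right)} = \left(19342 - 76223\right) - \frac{-33385 + 488601 - 385848}{1 + 488601 - 424293} = -56881 - \frac{1}{64309} \cdot 69368 = -56881 - \frac{69368}{64309} = - \frac{3658029597}{64309}$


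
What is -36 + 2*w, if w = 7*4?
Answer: 20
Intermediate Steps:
w = 28
-36 + 2*w = -36 + 2*28 = -36 + 56 = 20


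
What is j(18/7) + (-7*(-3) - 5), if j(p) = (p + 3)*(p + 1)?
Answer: 1759/49 ≈ 35.898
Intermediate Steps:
j(p) = (1 + p)*(3 + p) (j(p) = (3 + p)*(1 + p) = (1 + p)*(3 + p))
j(18/7) + (-7*(-3) - 5) = (3 + (18/7)² + 4*(18/7)) + (-7*(-3) - 5) = (3 + (18*(⅐))² + 4*(18*(⅐))) + (21 - 5) = (3 + (18/7)² + 4*(18/7)) + 16 = (3 + 324/49 + 72/7) + 16 = 975/49 + 16 = 1759/49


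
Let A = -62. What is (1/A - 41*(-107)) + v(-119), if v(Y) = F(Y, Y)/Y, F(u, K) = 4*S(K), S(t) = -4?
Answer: 32368159/7378 ≈ 4387.1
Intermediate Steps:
F(u, K) = -16 (F(u, K) = 4*(-4) = -16)
v(Y) = -16/Y
(1/A - 41*(-107)) + v(-119) = (1/(-62) - 41*(-107)) - 16/(-119) = (-1/62 + 4387) - 16*(-1/119) = 271993/62 + 16/119 = 32368159/7378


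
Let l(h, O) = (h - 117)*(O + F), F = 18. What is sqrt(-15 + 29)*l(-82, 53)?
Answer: -14129*sqrt(14) ≈ -52866.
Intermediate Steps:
l(h, O) = (-117 + h)*(18 + O) (l(h, O) = (h - 117)*(O + 18) = (-117 + h)*(18 + O))
sqrt(-15 + 29)*l(-82, 53) = sqrt(-15 + 29)*(-2106 - 117*53 + 18*(-82) + 53*(-82)) = sqrt(14)*(-2106 - 6201 - 1476 - 4346) = sqrt(14)*(-14129) = -14129*sqrt(14)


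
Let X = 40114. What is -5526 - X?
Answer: -45640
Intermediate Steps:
-5526 - X = -5526 - 1*40114 = -5526 - 40114 = -45640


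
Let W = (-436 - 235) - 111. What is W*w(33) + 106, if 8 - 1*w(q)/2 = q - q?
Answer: -12406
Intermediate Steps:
W = -782 (W = -671 - 111 = -782)
w(q) = 16 (w(q) = 16 - 2*(q - q) = 16 - 2*0 = 16 + 0 = 16)
W*w(33) + 106 = -782*16 + 106 = -12512 + 106 = -12406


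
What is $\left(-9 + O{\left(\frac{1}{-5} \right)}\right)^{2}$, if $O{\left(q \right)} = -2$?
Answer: $121$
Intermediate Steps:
$\left(-9 + O{\left(\frac{1}{-5} \right)}\right)^{2} = \left(-9 - 2\right)^{2} = \left(-11\right)^{2} = 121$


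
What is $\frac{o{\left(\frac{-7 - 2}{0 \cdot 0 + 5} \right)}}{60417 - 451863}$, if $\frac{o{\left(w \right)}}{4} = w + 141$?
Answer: $- \frac{464}{326205} \approx -0.0014224$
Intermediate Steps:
$o{\left(w \right)} = 564 + 4 w$ ($o{\left(w \right)} = 4 \left(w + 141\right) = 4 \left(141 + w\right) = 564 + 4 w$)
$\frac{o{\left(\frac{-7 - 2}{0 \cdot 0 + 5} \right)}}{60417 - 451863} = \frac{564 + 4 \frac{-7 - 2}{0 \cdot 0 + 5}}{60417 - 451863} = \frac{564 + 4 \left(- \frac{9}{0 + 5}\right)}{60417 - 451863} = \frac{564 + 4 \left(- \frac{9}{5}\right)}{-391446} = \left(564 + 4 \left(\left(-9\right) \frac{1}{5}\right)\right) \left(- \frac{1}{391446}\right) = \left(564 + 4 \left(- \frac{9}{5}\right)\right) \left(- \frac{1}{391446}\right) = \left(564 - \frac{36}{5}\right) \left(- \frac{1}{391446}\right) = \frac{2784}{5} \left(- \frac{1}{391446}\right) = - \frac{464}{326205}$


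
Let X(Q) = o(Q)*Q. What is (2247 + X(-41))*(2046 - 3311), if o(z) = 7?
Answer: -2479400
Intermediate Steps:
X(Q) = 7*Q
(2247 + X(-41))*(2046 - 3311) = (2247 + 7*(-41))*(2046 - 3311) = (2247 - 287)*(-1265) = 1960*(-1265) = -2479400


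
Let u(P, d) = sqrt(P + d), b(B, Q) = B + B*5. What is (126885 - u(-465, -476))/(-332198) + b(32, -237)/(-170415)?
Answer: -7228963097/18870507390 + I*sqrt(941)/332198 ≈ -0.38308 + 9.2342e-5*I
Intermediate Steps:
b(B, Q) = 6*B (b(B, Q) = B + 5*B = 6*B)
(126885 - u(-465, -476))/(-332198) + b(32, -237)/(-170415) = (126885 - sqrt(-465 - 476))/(-332198) + (6*32)/(-170415) = (126885 - sqrt(-941))*(-1/332198) + 192*(-1/170415) = (126885 - I*sqrt(941))*(-1/332198) - 64/56805 = (-126885/332198 + I*sqrt(941)/332198) - 64/56805 = -7228963097/18870507390 + I*sqrt(941)/332198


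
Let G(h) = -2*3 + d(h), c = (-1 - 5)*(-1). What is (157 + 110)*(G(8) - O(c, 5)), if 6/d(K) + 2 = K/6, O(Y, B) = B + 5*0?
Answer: -5340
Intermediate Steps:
c = 6 (c = -6*(-1) = 6)
O(Y, B) = B (O(Y, B) = B + 0 = B)
d(K) = 6/(-2 + K/6)
G(h) = -6 + 36/(-12 + h) (G(h) = -2*3 + 36/(-12 + h) = -6 + 36/(-12 + h))
(157 + 110)*(G(8) - O(c, 5)) = (157 + 110)*(6*(18 - 1*8)/(-12 + 8) - 1*5) = 267*(6*(18 - 8)/(-4) - 5) = 267*(6*(-1/4)*10 - 5) = 267*(-15 - 5) = 267*(-20) = -5340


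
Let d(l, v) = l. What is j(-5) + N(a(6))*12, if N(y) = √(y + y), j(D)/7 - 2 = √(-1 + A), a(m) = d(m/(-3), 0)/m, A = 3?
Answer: 14 + 7*√2 + 4*I*√6 ≈ 23.9 + 9.798*I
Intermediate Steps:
a(m) = -⅓ (a(m) = (m/(-3))/m = (m*(-⅓))/m = (-m/3)/m = -⅓)
j(D) = 14 + 7*√2 (j(D) = 14 + 7*√(-1 + 3) = 14 + 7*√2)
N(y) = √2*√y (N(y) = √(2*y) = √2*√y)
j(-5) + N(a(6))*12 = (14 + 7*√2) + (√2*√(-⅓))*12 = (14 + 7*√2) + (√2*(I*√3/3))*12 = (14 + 7*√2) + (I*√6/3)*12 = (14 + 7*√2) + 4*I*√6 = 14 + 7*√2 + 4*I*√6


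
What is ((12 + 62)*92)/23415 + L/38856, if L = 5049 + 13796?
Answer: 235262441/303271080 ≈ 0.77575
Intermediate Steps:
L = 18845
((12 + 62)*92)/23415 + L/38856 = ((12 + 62)*92)/23415 + 18845/38856 = (74*92)*(1/23415) + 18845*(1/38856) = 6808*(1/23415) + 18845/38856 = 6808/23415 + 18845/38856 = 235262441/303271080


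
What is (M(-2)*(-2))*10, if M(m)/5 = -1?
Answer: 100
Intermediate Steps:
M(m) = -5 (M(m) = 5*(-1) = -5)
(M(-2)*(-2))*10 = -5*(-2)*10 = 10*10 = 100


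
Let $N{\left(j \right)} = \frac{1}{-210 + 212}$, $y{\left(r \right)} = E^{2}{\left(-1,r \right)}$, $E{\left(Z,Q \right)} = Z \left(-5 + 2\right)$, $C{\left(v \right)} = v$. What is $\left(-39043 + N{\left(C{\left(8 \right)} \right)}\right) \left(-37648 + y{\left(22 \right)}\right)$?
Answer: $\frac{2939041315}{2} \approx 1.4695 \cdot 10^{9}$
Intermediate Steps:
$E{\left(Z,Q \right)} = - 3 Z$ ($E{\left(Z,Q \right)} = Z \left(-3\right) = - 3 Z$)
$y{\left(r \right)} = 9$ ($y{\left(r \right)} = \left(\left(-3\right) \left(-1\right)\right)^{2} = 3^{2} = 9$)
$N{\left(j \right)} = \frac{1}{2}$
$\left(-39043 + N{\left(C{\left(8 \right)} \right)}\right) \left(-37648 + y{\left(22 \right)}\right) = \left(-39043 + \frac{1}{2}\right) \left(-37648 + 9\right) = \left(- \frac{78085}{2}\right) \left(-37639\right) = \frac{2939041315}{2}$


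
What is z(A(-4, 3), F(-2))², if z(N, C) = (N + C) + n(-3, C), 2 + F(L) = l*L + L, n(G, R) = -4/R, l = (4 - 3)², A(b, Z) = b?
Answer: 784/9 ≈ 87.111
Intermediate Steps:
l = 1 (l = 1² = 1)
F(L) = -2 + 2*L (F(L) = -2 + (1*L + L) = -2 + (L + L) = -2 + 2*L)
z(N, C) = C + N - 4/C (z(N, C) = (N + C) - 4/C = (C + N) - 4/C = C + N - 4/C)
z(A(-4, 3), F(-2))² = ((-2 + 2*(-2)) - 4 - 4/(-2 + 2*(-2)))² = ((-2 - 4) - 4 - 4/(-2 - 4))² = (-6 - 4 - 4/(-6))² = (-6 - 4 - 4*(-⅙))² = (-6 - 4 + ⅔)² = (-28/3)² = 784/9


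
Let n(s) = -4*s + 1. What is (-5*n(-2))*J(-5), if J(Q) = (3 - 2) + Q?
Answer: 180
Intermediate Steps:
J(Q) = 1 + Q
n(s) = 1 - 4*s
(-5*n(-2))*J(-5) = (-5*(1 - 4*(-2)))*(1 - 5) = -5*(1 + 8)*(-4) = -5*9*(-4) = -45*(-4) = 180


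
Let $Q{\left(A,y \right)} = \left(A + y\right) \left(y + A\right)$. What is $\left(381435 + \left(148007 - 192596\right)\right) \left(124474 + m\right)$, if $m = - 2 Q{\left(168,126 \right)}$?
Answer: $-16302672708$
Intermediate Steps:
$Q{\left(A,y \right)} = \left(A + y\right)^{2}$ ($Q{\left(A,y \right)} = \left(A + y\right) \left(A + y\right) = \left(A + y\right)^{2}$)
$m = -172872$ ($m = - 2 \left(168 + 126\right)^{2} = - 2 \cdot 294^{2} = \left(-2\right) 86436 = -172872$)
$\left(381435 + \left(148007 - 192596\right)\right) \left(124474 + m\right) = \left(381435 + \left(148007 - 192596\right)\right) \left(124474 - 172872\right) = \left(381435 + \left(148007 - 192596\right)\right) \left(-48398\right) = \left(381435 - 44589\right) \left(-48398\right) = 336846 \left(-48398\right) = -16302672708$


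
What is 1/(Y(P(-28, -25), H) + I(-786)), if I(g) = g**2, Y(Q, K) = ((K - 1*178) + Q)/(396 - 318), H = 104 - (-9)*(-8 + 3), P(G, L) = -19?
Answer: 13/8031325 ≈ 1.6187e-6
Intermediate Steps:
H = 59 (H = 104 - (-9)*(-5) = 104 - 1*45 = 104 - 45 = 59)
Y(Q, K) = -89/39 + K/78 + Q/78 (Y(Q, K) = ((K - 178) + Q)/78 = ((-178 + K) + Q)*(1/78) = (-178 + K + Q)*(1/78) = -89/39 + K/78 + Q/78)
1/(Y(P(-28, -25), H) + I(-786)) = 1/((-89/39 + (1/78)*59 + (1/78)*(-19)) + (-786)**2) = 1/((-89/39 + 59/78 - 19/78) + 617796) = 1/(-23/13 + 617796) = 1/(8031325/13) = 13/8031325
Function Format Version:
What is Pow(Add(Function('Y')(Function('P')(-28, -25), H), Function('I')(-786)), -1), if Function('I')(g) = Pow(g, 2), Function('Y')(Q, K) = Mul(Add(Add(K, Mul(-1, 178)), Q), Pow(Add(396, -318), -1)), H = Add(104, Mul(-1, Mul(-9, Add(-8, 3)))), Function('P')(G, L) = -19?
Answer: Rational(13, 8031325) ≈ 1.6187e-6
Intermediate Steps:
H = 59 (H = Add(104, Mul(-1, Mul(-9, -5))) = Add(104, Mul(-1, 45)) = Add(104, -45) = 59)
Function('Y')(Q, K) = Add(Rational(-89, 39), Mul(Rational(1, 78), K), Mul(Rational(1, 78), Q)) (Function('Y')(Q, K) = Mul(Add(Add(K, -178), Q), Pow(78, -1)) = Mul(Add(Add(-178, K), Q), Rational(1, 78)) = Mul(Add(-178, K, Q), Rational(1, 78)) = Add(Rational(-89, 39), Mul(Rational(1, 78), K), Mul(Rational(1, 78), Q)))
Pow(Add(Function('Y')(Function('P')(-28, -25), H), Function('I')(-786)), -1) = Pow(Add(Add(Rational(-89, 39), Mul(Rational(1, 78), 59), Mul(Rational(1, 78), -19)), Pow(-786, 2)), -1) = Pow(Add(Add(Rational(-89, 39), Rational(59, 78), Rational(-19, 78)), 617796), -1) = Pow(Add(Rational(-23, 13), 617796), -1) = Pow(Rational(8031325, 13), -1) = Rational(13, 8031325)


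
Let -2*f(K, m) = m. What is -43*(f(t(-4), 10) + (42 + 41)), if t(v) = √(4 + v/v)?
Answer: -3354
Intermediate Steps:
t(v) = √5 (t(v) = √(4 + 1) = √5)
f(K, m) = -m/2
-43*(f(t(-4), 10) + (42 + 41)) = -43*(-½*10 + (42 + 41)) = -43*(-5 + 83) = -43*78 = -3354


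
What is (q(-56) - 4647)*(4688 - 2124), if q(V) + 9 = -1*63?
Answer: -12099516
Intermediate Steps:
q(V) = -72 (q(V) = -9 - 1*63 = -9 - 63 = -72)
(q(-56) - 4647)*(4688 - 2124) = (-72 - 4647)*(4688 - 2124) = -4719*2564 = -12099516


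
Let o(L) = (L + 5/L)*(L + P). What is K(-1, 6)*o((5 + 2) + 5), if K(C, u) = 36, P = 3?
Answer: 6705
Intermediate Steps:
o(L) = (3 + L)*(L + 5/L) (o(L) = (L + 5/L)*(L + 3) = (L + 5/L)*(3 + L) = (3 + L)*(L + 5/L))
K(-1, 6)*o((5 + 2) + 5) = 36*(5 + ((5 + 2) + 5)² + 3*((5 + 2) + 5) + 15/((5 + 2) + 5)) = 36*(5 + (7 + 5)² + 3*(7 + 5) + 15/(7 + 5)) = 36*(5 + 12² + 3*12 + 15/12) = 36*(5 + 144 + 36 + 15*(1/12)) = 36*(5 + 144 + 36 + 5/4) = 36*(745/4) = 6705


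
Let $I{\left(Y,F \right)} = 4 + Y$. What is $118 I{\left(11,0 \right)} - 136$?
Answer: $1634$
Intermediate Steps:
$118 I{\left(11,0 \right)} - 136 = 118 \left(4 + 11\right) - 136 = 118 \cdot 15 - 136 = 1770 - 136 = 1634$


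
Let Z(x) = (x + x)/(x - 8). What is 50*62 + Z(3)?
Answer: 15494/5 ≈ 3098.8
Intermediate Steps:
Z(x) = 2*x/(-8 + x) (Z(x) = (2*x)/(-8 + x) = 2*x/(-8 + x))
50*62 + Z(3) = 50*62 + 2*3/(-8 + 3) = 3100 + 2*3/(-5) = 3100 + 2*3*(-⅕) = 3100 - 6/5 = 15494/5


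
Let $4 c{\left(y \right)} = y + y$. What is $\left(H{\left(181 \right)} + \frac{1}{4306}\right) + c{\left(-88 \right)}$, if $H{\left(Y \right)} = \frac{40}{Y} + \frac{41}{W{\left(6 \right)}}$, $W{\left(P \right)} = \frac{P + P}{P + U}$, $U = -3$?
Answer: $- \frac{52263713}{1558772} \approx -33.529$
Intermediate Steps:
$W{\left(P \right)} = \frac{2 P}{-3 + P}$ ($W{\left(P \right)} = \frac{P + P}{P - 3} = \frac{2 P}{-3 + P}$)
$c{\left(y \right)} = \frac{y}{2}$ ($c{\left(y \right)} = \frac{y + y}{4} = \frac{2 y}{4} = \frac{y}{2}$)
$H{\left(Y \right)} = \frac{41}{4} + \frac{40}{Y}$ ($H{\left(Y \right)} = \frac{40}{Y} + \frac{41}{2 \cdot 6 \frac{1}{-3 + 6}} = \frac{40}{Y} + \frac{41}{2 \cdot 6 \cdot \frac{1}{3}} = \frac{40}{Y} + \frac{41}{4} = \frac{41}{4} + \frac{40}{Y}$)
$\left(H{\left(181 \right)} + \frac{1}{4306}\right) + c{\left(-88 \right)} = \left(\left(\frac{41}{4} + \frac{40}{181}\right) + \frac{1}{4306}\right) + \frac{1}{2} \left(-88\right) = \left(\left(\frac{41}{4} + 40 \cdot \frac{1}{181}\right) + \frac{1}{4306}\right) - 44 = \left(\left(\frac{41}{4} + \frac{40}{181}\right) + \frac{1}{4306}\right) - 44 = \left(\frac{7581}{724} + \frac{1}{4306}\right) - 44 = \frac{16322255}{1558772} - 44 = - \frac{52263713}{1558772}$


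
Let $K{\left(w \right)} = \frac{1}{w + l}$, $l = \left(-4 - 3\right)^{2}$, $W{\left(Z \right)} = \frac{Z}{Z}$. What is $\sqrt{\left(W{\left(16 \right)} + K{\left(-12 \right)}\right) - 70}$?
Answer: $\frac{2 i \sqrt{23606}}{37} \approx 8.305 i$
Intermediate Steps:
$W{\left(Z \right)} = 1$
$l = 49$ ($l = \left(-7\right)^{2} = 49$)
$K{\left(w \right)} = \frac{1}{49 + w}$ ($K{\left(w \right)} = \frac{1}{w + 49} = \frac{1}{49 + w}$)
$\sqrt{\left(W{\left(16 \right)} + K{\left(-12 \right)}\right) - 70} = \sqrt{\left(1 + \frac{1}{49 - 12}\right) - 70} = \sqrt{\left(1 + \frac{1}{37}\right) - 70} = \sqrt{\frac{38}{37} - 70} = \sqrt{- \frac{2552}{37}} = \frac{2 i \sqrt{23606}}{37}$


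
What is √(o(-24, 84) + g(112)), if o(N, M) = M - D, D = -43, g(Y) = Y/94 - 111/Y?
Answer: √220292807/1316 ≈ 11.278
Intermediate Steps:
g(Y) = -111/Y + Y/94 (g(Y) = Y*(1/94) - 111/Y = Y/94 - 111/Y = -111/Y + Y/94)
o(N, M) = 43 + M (o(N, M) = M - 1*(-43) = M + 43 = 43 + M)
√(o(-24, 84) + g(112)) = √((43 + 84) + (-111/112 + (1/94)*112)) = √(127 + (-111*1/112 + 56/47)) = √(127 + (-111/112 + 56/47)) = √(127 + 1055/5264) = √(669583/5264) = √220292807/1316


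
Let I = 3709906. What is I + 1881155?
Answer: 5591061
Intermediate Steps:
I + 1881155 = 3709906 + 1881155 = 5591061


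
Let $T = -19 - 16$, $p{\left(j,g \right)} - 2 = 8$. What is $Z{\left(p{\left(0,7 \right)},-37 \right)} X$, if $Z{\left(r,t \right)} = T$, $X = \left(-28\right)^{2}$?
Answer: $-27440$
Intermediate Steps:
$p{\left(j,g \right)} = 10$ ($p{\left(j,g \right)} = 2 + 8 = 10$)
$T = -35$ ($T = -19 - 16 = -35$)
$X = 784$
$Z{\left(r,t \right)} = -35$
$Z{\left(p{\left(0,7 \right)},-37 \right)} X = \left(-35\right) 784 = -27440$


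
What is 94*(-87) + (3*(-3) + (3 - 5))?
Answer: -8189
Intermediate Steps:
94*(-87) + (3*(-3) + (3 - 5)) = -8178 + (-9 - 2) = -8178 - 11 = -8189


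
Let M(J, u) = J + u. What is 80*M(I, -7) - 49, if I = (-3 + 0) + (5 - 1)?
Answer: -529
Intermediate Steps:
I = 1 (I = -3 + 4 = 1)
80*M(I, -7) - 49 = 80*(1 - 7) - 49 = 80*(-6) - 49 = -480 - 49 = -529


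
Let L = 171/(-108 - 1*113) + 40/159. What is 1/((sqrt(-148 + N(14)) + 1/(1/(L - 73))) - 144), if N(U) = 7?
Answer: -268585368168/58597375348405 - 1234749321*I*sqrt(141)/58597375348405 ≈ -0.0045836 - 0.00025021*I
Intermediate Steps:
L = -18349/35139 (L = 171/(-108 - 113) + 40*(1/159) = 171/(-221) + 40/159 = 171*(-1/221) + 40/159 = -171/221 + 40/159 = -18349/35139 ≈ -0.52218)
1/((sqrt(-148 + N(14)) + 1/(1/(L - 73))) - 144) = 1/((sqrt(-148 + 7) + 1/(1/(-18349/35139 - 73))) - 144) = 1/((sqrt(-141) + 1/(1/(-2583496/35139))) - 144) = 1/((I*sqrt(141) + 1/(-35139/2583496)) - 144) = 1/((I*sqrt(141) - 2583496/35139) - 144) = 1/((-2583496/35139 + I*sqrt(141)) - 144) = 1/(-7643512/35139 + I*sqrt(141))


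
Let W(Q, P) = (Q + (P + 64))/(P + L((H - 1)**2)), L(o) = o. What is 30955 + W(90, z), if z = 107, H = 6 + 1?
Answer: 4426826/143 ≈ 30957.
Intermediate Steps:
H = 7
W(Q, P) = (64 + P + Q)/(36 + P) (W(Q, P) = (Q + (P + 64))/(P + (7 - 1)**2) = (Q + (64 + P))/(P + 6**2) = (64 + P + Q)/(P + 36) = (64 + P + Q)/(36 + P))
30955 + W(90, z) = 30955 + (64 + 107 + 90)/(36 + 107) = 30955 + 261/143 = 4426826/143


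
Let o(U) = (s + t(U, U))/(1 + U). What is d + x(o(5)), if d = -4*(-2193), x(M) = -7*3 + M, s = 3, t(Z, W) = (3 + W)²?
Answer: 52573/6 ≈ 8762.2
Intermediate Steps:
o(U) = (3 + (3 + U)²)/(1 + U)
x(M) = -21 + M
d = 8772
d + x(o(5)) = 8772 + (-21 + (3 + (3 + 5)²)/(1 + 5)) = 8772 + (-21 + (3 + 8²)/6) = 8772 + (-21 + (3 + 64)/6) = 8772 + (-21 + (⅙)*67) = 8772 + (-21 + 67/6) = 8772 - 59/6 = 52573/6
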